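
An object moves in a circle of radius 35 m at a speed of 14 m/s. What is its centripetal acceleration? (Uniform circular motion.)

a_c = v²/r = 14²/35 = 196/35 = 5.6 m/s²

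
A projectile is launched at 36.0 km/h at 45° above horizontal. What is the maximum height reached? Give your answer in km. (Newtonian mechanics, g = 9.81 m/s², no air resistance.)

v₀ = 36.0 km/h × 0.2777777777777778 = 10.0 m/s
H = v₀² × sin²(θ) / (2g) = 10.0² × sin(45°)² / (2 × 9.81) = 100.0 × 0.5 / 19.62 = 2.54842 m
H = 2.54842 m / 1000.0 = 0.002548 km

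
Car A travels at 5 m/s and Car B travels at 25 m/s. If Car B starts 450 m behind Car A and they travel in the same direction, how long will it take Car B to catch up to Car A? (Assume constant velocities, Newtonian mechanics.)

Relative speed: v_rel = 25 - 5 = 20 m/s
Time to catch: t = d₀/v_rel = 450/20 = 22.5 s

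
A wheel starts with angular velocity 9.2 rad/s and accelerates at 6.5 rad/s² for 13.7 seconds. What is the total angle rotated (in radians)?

θ = ω₀t + ½αt² = 9.2×13.7 + ½×6.5×13.7² = 736.03 rad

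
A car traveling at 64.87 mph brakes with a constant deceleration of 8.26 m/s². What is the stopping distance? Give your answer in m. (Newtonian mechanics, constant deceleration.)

v₀ = 64.87 mph × 0.44704 = 28.9995 m/s
d = v₀² / (2a) = 28.9995² / (2 × 8.26) = 840.971 / 16.52 = 50.91 m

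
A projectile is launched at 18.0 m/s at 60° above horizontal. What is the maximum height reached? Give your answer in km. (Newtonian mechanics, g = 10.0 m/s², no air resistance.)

H = v₀² × sin²(θ) / (2g) = 18.0² × sin(60°)² / (2 × 10.0) = 324.0 × 0.75 / 20.0 = 12.15 m
H = 12.15 m / 1000.0 = 0.01215 km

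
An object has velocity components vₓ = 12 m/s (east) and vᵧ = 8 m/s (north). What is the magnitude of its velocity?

|v| = √(vₓ² + vᵧ²) = √(12² + 8²) = √(208) = 14.42 m/s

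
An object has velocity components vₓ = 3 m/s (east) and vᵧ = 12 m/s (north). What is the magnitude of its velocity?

|v| = √(vₓ² + vᵧ²) = √(3² + 12²) = √(153) = 12.37 m/s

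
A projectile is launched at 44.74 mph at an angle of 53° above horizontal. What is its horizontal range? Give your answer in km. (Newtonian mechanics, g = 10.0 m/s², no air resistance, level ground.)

v₀ = 44.74 mph × 0.44704 = 20.0006 m/s
R = v₀² × sin(2θ) / g = 20.0006² × sin(2 × 53°) / 10.0 = 400.024 × 0.961262 / 10.0 = 38.4528 m
R = 38.4528 m / 1000.0 = 0.03845 km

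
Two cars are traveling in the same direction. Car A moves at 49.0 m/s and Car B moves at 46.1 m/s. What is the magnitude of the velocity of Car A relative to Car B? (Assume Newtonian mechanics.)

v_rel = |v_A - v_B| = |49.0 - 46.1| = 2.9 m/s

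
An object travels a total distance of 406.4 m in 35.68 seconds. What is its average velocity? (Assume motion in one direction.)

v_avg = Δd / Δt = 406.4 / 35.68 = 11.39 m/s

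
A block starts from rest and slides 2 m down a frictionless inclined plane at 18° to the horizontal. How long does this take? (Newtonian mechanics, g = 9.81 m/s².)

a = g sin(θ) = 9.81 × sin(18°) = 3.0315 m/s²
t = √(2d/a) = √(2 × 2 / 3.0315) = 1.15 s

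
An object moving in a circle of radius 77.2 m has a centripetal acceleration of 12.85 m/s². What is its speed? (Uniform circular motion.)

v = √(a_c × r) = √(12.85 × 77.2) = 31.5 m/s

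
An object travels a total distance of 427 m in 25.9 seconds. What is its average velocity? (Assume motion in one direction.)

v_avg = Δd / Δt = 427 / 25.9 = 16.49 m/s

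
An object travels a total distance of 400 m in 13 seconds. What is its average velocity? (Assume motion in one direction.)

v_avg = Δd / Δt = 400 / 13 = 30.77 m/s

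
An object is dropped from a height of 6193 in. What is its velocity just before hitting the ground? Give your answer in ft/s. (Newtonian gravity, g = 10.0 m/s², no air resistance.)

h = 6193 in × 0.0254 = 157.302 m
v = √(2gh) = √(2 × 10.0 × 157.302) = 56.0896 m/s
v = 56.0896 m/s / 0.3048 = 184.0 ft/s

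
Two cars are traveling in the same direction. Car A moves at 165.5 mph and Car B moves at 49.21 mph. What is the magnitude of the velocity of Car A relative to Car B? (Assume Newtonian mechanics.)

v_rel = |v_A - v_B| = |165.5 - 49.21| = 116.29 mph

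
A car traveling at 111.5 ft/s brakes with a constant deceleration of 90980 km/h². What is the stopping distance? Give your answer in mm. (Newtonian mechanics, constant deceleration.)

v₀ = 111.5 ft/s × 0.3048 = 33.9852 m/s
a = 90980 km/h² × 7.716049382716049e-05 = 7.02006 m/s²
d = v₀² / (2a) = 33.9852² / (2 × 7.02006) = 1154.99 / 14.0401 = 82.2637 m
d = 82.2637 m / 0.001 = 82260 mm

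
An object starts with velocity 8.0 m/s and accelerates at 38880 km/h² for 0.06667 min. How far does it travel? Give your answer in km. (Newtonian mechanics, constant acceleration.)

a = 38880 km/h² × 7.716049382716049e-05 = 3.0 m/s²
t = 0.06667 min × 60.0 = 4.0002 s
d = v₀ × t + ½ × a × t² = 8.0 × 4.0002 + 0.5 × 3.0 × 4.0002² = 56.004 m
d = 56.004 m / 1000.0 = 0.056 km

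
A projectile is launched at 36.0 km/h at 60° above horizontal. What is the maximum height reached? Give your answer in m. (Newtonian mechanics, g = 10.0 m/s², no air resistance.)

v₀ = 36.0 km/h × 0.2777777777777778 = 10.0 m/s
H = v₀² × sin²(θ) / (2g) = 10.0² × sin(60°)² / (2 × 10.0) = 100.0 × 0.75 / 20.0 = 3.75 m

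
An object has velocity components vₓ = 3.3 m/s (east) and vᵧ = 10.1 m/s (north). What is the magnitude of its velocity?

|v| = √(vₓ² + vᵧ²) = √(3.3² + 10.1²) = √(112.9) = 10.63 m/s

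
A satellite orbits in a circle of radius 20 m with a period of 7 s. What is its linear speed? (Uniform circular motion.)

v = 2πr/T = 2π×20/7 = 17.95 m/s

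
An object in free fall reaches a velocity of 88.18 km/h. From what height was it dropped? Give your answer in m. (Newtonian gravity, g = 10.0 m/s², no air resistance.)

v = 88.18 km/h × 0.2777777777777778 = 24.4944 m/s
h = v² / (2g) = 24.4944² / (2 × 10.0) = 30.0 m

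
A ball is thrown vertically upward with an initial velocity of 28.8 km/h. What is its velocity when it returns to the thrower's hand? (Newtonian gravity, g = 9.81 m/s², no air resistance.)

By conservation of energy (no air resistance), the ball returns to the throw height with the same speed as launch, but directed downward.
|v_ground| = v₀ = 28.8 km/h
v_ground = 28.8 km/h (downward)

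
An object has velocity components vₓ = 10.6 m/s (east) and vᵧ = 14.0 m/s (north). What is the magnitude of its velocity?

|v| = √(vₓ² + vᵧ²) = √(10.6² + 14.0²) = √(308.36) = 17.56 m/s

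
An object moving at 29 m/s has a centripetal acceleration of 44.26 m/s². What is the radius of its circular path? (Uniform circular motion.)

r = v²/a_c = 29²/44.26 = 19.0 m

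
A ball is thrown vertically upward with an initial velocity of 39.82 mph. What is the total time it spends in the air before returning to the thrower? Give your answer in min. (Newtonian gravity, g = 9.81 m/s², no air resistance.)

v₀ = 39.82 mph × 0.44704 = 17.8011 m/s
t_total = 2 × v₀ / g = 2 × 17.8011 / 9.81 = 3.62917 s
t_total = 3.62917 s / 60.0 = 0.06049 min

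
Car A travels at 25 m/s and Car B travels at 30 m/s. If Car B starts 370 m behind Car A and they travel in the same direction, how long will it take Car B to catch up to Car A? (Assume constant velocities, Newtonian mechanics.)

Relative speed: v_rel = 30 - 25 = 5 m/s
Time to catch: t = d₀/v_rel = 370/5 = 74.0 s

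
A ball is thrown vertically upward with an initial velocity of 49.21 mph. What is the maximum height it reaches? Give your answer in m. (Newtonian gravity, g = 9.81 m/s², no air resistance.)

v₀ = 49.21 mph × 0.44704 = 21.9988 m/s
h_max = v₀² / (2g) = 21.9988² / (2 × 9.81) = 483.947 / 19.62 = 24.67 m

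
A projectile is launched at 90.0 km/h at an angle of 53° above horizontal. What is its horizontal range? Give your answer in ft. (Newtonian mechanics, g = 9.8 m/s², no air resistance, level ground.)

v₀ = 90.0 km/h × 0.2777777777777778 = 25.0 m/s
R = v₀² × sin(2θ) / g = 25.0² × sin(2 × 53°) / 9.8 = 625.0 × 0.961262 / 9.8 = 61.305 m
R = 61.305 m / 0.3048 = 201.1 ft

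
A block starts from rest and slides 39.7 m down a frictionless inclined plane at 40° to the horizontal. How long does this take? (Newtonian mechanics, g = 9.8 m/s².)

a = g sin(θ) = 9.8 × sin(40°) = 6.2993 m/s²
t = √(2d/a) = √(2 × 39.7 / 6.2993) = 3.55 s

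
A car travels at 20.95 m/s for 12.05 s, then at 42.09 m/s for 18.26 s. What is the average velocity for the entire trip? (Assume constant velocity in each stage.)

d₁ = v₁t₁ = 20.95 × 12.05 = 252.4475 m
d₂ = v₂t₂ = 42.09 × 18.26 = 768.5634 m
d_total = 1021.0109 m, t_total = 30.31 s
v_avg = d_total/t_total = 1021.0109/30.31 = 33.69 m/s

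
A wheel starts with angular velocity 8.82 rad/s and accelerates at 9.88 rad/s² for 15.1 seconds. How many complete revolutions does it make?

θ = ω₀t + ½αt² = 8.82×15.1 + ½×9.88×15.1² = 1259.5514 rad
Total revolutions = θ/(2π) = 1259.5514/(2π) = 200.46
Complete revolutions = ⌊200.46⌋ = 200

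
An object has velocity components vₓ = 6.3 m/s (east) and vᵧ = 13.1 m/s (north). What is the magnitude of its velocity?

|v| = √(vₓ² + vᵧ²) = √(6.3² + 13.1²) = √(211.3) = 14.54 m/s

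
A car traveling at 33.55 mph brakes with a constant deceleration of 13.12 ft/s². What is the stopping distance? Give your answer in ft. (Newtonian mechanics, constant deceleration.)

v₀ = 33.55 mph × 0.44704 = 14.998192 m/s
a = 13.12 ft/s² × 0.3048 = 3.998976 m/s²
d = v₀² / (2a) = 14.998192² / (2 × 3.998976) = 224.945763 / 7.997952 = 28.1254205 m
d = 28.1254205 m / 0.3048 = 92.28 ft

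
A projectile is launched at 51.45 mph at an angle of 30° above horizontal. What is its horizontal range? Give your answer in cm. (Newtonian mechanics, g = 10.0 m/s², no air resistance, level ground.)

v₀ = 51.45 mph × 0.44704 = 23.0002 m/s
R = v₀² × sin(2θ) / g = 23.0002² × sin(2 × 30°) / 10.0 = 529.009 × 0.866025 / 10.0 = 45.8135 m
R = 45.8135 m / 0.01 = 4581 cm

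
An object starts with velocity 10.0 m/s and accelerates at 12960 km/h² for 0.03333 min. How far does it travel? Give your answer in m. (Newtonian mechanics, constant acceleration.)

a = 12960 km/h² × 7.716049382716049e-05 = 1.0 m/s²
t = 0.03333 min × 60.0 = 1.9998 s
d = v₀ × t + ½ × a × t² = 10.0 × 1.9998 + 0.5 × 1.0 × 1.9998² = 22.0 m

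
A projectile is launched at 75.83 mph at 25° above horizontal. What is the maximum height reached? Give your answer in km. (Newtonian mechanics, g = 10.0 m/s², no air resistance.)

v₀ = 75.83 mph × 0.44704 = 33.899 m/s
H = v₀² × sin²(θ) / (2g) = 33.899² × sin(25°)² / (2 × 10.0) = 1149.14 × 0.178606 / 20.0 = 10.2622 m
H = 10.2622 m / 1000.0 = 0.01026 km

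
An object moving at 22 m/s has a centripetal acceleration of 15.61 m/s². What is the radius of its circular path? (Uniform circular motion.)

r = v²/a_c = 22²/15.61 = 31.01 m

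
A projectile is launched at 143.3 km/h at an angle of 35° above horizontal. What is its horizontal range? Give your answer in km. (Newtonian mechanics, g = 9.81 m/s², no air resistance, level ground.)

v₀ = 143.3 km/h × 0.2777777777777778 = 39.8056 m/s
R = v₀² × sin(2θ) / g = 39.8056² × sin(2 × 35°) / 9.81 = 1584.49 × 0.939693 / 9.81 = 151.777 m
R = 151.777 m / 1000.0 = 0.1518 km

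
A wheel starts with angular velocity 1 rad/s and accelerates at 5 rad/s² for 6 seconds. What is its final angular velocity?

ω = ω₀ + αt = 1 + 5 × 6 = 31 rad/s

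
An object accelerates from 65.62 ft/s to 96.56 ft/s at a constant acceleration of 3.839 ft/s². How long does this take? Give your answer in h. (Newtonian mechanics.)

v₀ = 65.62 ft/s × 0.3048 = 20.001 m/s
v = 96.56 ft/s × 0.3048 = 29.4315 m/s
a = 3.839 ft/s² × 0.3048 = 1.17013 m/s²
t = (v - v₀) / a = (29.4315 - 20.001) / 1.17013 = 8.05936 s
t = 8.05936 s / 3600.0 = 0.002239 h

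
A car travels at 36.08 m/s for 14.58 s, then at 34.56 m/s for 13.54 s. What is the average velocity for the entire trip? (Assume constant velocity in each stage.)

d₁ = v₁t₁ = 36.08 × 14.58 = 526.0464 m
d₂ = v₂t₂ = 34.56 × 13.54 = 467.9424 m
d_total = 993.9888 m, t_total = 28.12 s
v_avg = d_total/t_total = 993.9888/28.12 = 35.35 m/s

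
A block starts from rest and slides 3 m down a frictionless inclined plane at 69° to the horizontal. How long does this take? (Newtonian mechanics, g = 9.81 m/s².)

a = g sin(θ) = 9.81 × sin(69°) = 9.1584 m/s²
t = √(2d/a) = √(2 × 3 / 9.1584) = 0.81 s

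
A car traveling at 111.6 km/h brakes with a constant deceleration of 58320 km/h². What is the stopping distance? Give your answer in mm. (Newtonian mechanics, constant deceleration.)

v₀ = 111.6 km/h × 0.2777777777777778 = 31.0 m/s
a = 58320 km/h² × 7.716049382716049e-05 = 4.5 m/s²
d = v₀² / (2a) = 31.0² / (2 × 4.5) = 961.0 / 9.0 = 106.778 m
d = 106.778 m / 0.001 = 106800 mm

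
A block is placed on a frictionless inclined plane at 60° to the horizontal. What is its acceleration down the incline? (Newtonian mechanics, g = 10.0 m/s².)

a = g sin(θ) = 10.0 × sin(60°) = 10.0 × 0.866 = 8.66 m/s²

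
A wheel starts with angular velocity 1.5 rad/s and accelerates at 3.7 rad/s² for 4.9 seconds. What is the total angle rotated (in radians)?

θ = ω₀t + ½αt² = 1.5×4.9 + ½×3.7×4.9² = 51.77 rad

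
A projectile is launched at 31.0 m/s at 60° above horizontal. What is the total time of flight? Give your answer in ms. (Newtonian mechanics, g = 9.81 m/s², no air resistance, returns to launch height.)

T = 2 × v₀ × sin(θ) / g = 2 × 31.0 × sin(60°) / 9.81 = 2 × 31.0 × 0.866025 / 9.81 = 5.47335 s
T = 5.47335 s / 0.001 = 5473 ms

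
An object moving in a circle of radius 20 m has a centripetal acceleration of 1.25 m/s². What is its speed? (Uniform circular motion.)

v = √(a_c × r) = √(1.25 × 20) = 5.0 m/s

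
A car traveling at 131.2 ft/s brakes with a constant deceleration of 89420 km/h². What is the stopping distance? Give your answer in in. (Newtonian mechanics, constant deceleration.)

v₀ = 131.2 ft/s × 0.3048 = 39.9898 m/s
a = 89420 km/h² × 7.716049382716049e-05 = 6.89969 m/s²
d = v₀² / (2a) = 39.9898² / (2 × 6.89969) = 1599.18 / 13.7994 = 115.888 m
d = 115.888 m / 0.0254 = 4563 in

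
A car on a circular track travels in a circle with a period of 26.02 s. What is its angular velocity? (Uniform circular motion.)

ω = 2π/T = 2π/26.02 = 0.2415 rad/s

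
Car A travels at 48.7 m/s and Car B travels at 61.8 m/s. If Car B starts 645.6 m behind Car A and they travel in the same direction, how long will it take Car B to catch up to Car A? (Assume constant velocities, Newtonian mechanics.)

Relative speed: v_rel = 61.8 - 48.7 = 13.1 m/s
Time to catch: t = d₀/v_rel = 645.6/13.1 = 49.28 s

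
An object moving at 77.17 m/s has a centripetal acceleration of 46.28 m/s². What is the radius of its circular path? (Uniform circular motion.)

r = v²/a_c = 77.17²/46.28 = 128.68 m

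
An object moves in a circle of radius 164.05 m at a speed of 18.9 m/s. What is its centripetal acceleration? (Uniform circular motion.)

a_c = v²/r = 18.9²/164.05 = 357.21/164.05 = 2.18 m/s²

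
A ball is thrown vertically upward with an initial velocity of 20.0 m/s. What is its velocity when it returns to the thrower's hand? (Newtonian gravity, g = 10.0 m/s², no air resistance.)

By conservation of energy (no air resistance), the ball returns to the throw height with the same speed as launch, but directed downward.
|v_ground| = v₀ = 20.0 m/s
v_ground = 20.0 m/s (downward)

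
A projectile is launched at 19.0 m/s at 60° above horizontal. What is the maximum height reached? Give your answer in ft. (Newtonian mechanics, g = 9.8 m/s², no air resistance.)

H = v₀² × sin²(θ) / (2g) = 19.0² × sin(60°)² / (2 × 9.8) = 361.0 × 0.75 / 19.6 = 13.8138 m
H = 13.8138 m / 0.3048 = 45.32 ft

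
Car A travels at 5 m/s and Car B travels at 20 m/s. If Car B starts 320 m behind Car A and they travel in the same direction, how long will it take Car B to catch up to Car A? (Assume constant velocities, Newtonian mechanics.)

Relative speed: v_rel = 20 - 5 = 15 m/s
Time to catch: t = d₀/v_rel = 320/15 = 21.33 s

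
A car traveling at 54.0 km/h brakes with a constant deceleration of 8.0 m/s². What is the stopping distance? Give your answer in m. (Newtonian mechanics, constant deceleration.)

v₀ = 54.0 km/h × 0.2777777777777778 = 15.0 m/s
d = v₀² / (2a) = 15.0² / (2 × 8.0) = 225.0 / 16.0 = 14.06 m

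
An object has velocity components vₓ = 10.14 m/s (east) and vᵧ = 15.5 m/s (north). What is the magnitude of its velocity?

|v| = √(vₓ² + vᵧ²) = √(10.14² + 15.5²) = √(343.0696) = 18.52 m/s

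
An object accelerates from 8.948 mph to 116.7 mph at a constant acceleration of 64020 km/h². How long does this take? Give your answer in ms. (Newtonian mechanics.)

v₀ = 8.948 mph × 0.44704 = 4.00011 m/s
v = 116.7 mph × 0.44704 = 52.1696 m/s
a = 64020 km/h² × 7.716049382716049e-05 = 4.93981 m/s²
t = (v - v₀) / a = (52.1696 - 4.00011) / 4.93981 = 9.75128 s
t = 9.75128 s / 0.001 = 9751 ms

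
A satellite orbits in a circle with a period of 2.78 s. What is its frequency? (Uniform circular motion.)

f = 1/T = 1/2.78 = 0.3597 Hz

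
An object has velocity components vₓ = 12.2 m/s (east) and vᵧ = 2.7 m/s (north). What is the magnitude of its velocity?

|v| = √(vₓ² + vᵧ²) = √(12.2² + 2.7²) = √(156.13) = 12.5 m/s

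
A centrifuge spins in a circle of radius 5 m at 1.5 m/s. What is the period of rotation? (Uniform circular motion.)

T = 2πr/v = 2π×5/1.5 = 20.94 s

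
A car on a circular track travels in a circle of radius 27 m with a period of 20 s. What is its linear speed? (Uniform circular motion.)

v = 2πr/T = 2π×27/20 = 8.48 m/s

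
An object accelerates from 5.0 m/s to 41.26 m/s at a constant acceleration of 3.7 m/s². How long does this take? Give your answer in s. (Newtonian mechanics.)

t = (v - v₀) / a = (41.26 - 5.0) / 3.7 = 9.8 s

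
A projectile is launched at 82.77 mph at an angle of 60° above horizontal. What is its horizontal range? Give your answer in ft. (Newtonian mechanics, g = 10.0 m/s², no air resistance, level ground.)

v₀ = 82.77 mph × 0.44704 = 37.0015 m/s
R = v₀² × sin(2θ) / g = 37.0015² × sin(2 × 60°) / 10.0 = 1369.11 × 0.866025 / 10.0 = 118.568 m
R = 118.568 m / 0.3048 = 389.0 ft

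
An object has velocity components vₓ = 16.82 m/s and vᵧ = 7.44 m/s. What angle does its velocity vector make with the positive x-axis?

θ = arctan(vᵧ/vₓ) = arctan(7.44/16.82) = 23.86°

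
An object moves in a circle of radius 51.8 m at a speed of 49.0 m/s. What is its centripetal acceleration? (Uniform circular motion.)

a_c = v²/r = 49.0²/51.8 = 2401.0/51.8 = 46.35 m/s²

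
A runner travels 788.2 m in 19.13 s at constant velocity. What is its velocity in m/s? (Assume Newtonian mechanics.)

v = d / t = 788.2 / 19.13 = 41.2 m/s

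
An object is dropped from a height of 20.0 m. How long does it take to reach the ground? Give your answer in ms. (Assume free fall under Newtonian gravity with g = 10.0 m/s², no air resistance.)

t = √(2h/g) = √(2 × 20.0 / 10.0) = 2.0 s
t = 2.0 s / 0.001 = 2000 ms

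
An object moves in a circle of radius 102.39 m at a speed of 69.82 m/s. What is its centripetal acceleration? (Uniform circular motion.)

a_c = v²/r = 69.82²/102.39 = 4874.8324/102.39 = 47.61 m/s²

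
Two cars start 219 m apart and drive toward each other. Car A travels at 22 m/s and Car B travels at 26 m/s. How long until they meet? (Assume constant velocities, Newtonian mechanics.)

Combined speed: v_combined = 22 + 26 = 48 m/s
Time to meet: t = d/v_combined = 219/48 = 4.56 s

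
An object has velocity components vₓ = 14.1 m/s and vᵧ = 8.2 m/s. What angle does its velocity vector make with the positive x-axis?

θ = arctan(vᵧ/vₓ) = arctan(8.2/14.1) = 30.18°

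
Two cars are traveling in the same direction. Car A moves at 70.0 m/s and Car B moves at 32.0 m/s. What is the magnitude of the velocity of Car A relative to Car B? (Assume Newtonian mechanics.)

v_rel = |v_A - v_B| = |70.0 - 32.0| = 38.0 m/s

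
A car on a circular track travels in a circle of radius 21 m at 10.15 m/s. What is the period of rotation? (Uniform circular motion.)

T = 2πr/v = 2π×21/10.15 = 13.0 s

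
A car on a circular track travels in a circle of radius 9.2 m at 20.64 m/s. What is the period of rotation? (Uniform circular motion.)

T = 2πr/v = 2π×9.2/20.64 = 2.8 s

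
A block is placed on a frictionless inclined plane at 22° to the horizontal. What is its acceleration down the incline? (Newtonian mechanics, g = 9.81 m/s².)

a = g sin(θ) = 9.81 × sin(22°) = 9.81 × 0.3746 = 3.67 m/s²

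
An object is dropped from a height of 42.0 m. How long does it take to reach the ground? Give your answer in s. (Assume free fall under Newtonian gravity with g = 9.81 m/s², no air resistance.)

t = √(2h/g) = √(2 × 42.0 / 9.81) = 2.926 s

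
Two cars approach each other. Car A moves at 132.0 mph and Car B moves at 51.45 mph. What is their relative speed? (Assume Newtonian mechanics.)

v_rel = v_A + v_B = 132.0 + 51.45 = 183.45 mph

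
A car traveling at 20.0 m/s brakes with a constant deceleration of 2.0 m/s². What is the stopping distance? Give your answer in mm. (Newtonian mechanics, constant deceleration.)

d = v₀² / (2a) = 20.0² / (2 × 2.0) = 400.0 / 4.0 = 100.0 m
d = 100.0 m / 0.001 = 100000 mm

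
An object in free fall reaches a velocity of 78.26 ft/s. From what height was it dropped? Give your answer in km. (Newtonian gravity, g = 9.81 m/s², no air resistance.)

v = 78.26 ft/s × 0.3048 = 23.8536 m/s
h = v² / (2g) = 23.8536² / (2 × 9.81) = 29.0007 m
h = 29.0007 m / 1000.0 = 0.029 km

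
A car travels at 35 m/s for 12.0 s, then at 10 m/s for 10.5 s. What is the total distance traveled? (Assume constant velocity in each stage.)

d₁ = v₁t₁ = 35 × 12.0 = 420.0 m
d₂ = v₂t₂ = 10 × 10.5 = 105.0 m
d_total = 420.0 + 105.0 = 525.0 m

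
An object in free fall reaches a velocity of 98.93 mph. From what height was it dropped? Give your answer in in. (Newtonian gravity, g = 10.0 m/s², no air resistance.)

v = 98.93 mph × 0.44704 = 44.2257 m/s
h = v² / (2g) = 44.2257² / (2 × 10.0) = 97.7956 m
h = 97.7956 m / 0.0254 = 3850 in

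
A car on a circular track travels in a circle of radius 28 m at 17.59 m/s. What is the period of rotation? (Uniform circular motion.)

T = 2πr/v = 2π×28/17.59 = 10.0 s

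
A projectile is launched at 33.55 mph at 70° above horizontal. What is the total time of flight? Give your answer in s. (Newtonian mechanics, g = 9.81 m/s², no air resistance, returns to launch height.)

v₀ = 33.55 mph × 0.44704 = 14.9982 m/s
T = 2 × v₀ × sin(θ) / g = 2 × 14.9982 × sin(70°) / 9.81 = 2 × 14.9982 × 0.939693 / 9.81 = 2.873 s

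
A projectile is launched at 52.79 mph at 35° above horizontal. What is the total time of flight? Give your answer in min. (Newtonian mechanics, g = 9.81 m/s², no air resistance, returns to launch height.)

v₀ = 52.79 mph × 0.44704 = 23.5992 m/s
T = 2 × v₀ × sin(θ) / g = 2 × 23.5992 × sin(35°) / 9.81 = 2 × 23.5992 × 0.573576 / 9.81 = 2.75962 s
T = 2.75962 s / 60.0 = 0.04599 min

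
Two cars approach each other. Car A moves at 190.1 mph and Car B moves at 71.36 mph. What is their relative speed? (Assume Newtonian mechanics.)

v_rel = v_A + v_B = 190.1 + 71.36 = 261.46 mph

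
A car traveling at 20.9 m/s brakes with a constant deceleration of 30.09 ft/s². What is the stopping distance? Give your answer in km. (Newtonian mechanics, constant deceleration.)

a = 30.09 ft/s² × 0.3048 = 9.17143 m/s²
d = v₀² / (2a) = 20.9² / (2 × 9.17143) = 436.81 / 18.3429 = 23.8136 m
d = 23.8136 m / 1000.0 = 0.02381 km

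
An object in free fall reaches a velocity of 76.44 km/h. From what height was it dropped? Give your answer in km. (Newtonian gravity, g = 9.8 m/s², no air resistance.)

v = 76.44 km/h × 0.2777777777777778 = 21.2333 m/s
h = v² / (2g) = 21.2333² / (2 × 9.8) = 23.0027 m
h = 23.0027 m / 1000.0 = 0.023 km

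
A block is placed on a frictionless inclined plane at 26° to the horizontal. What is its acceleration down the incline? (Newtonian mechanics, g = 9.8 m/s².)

a = g sin(θ) = 9.8 × sin(26°) = 9.8 × 0.4384 = 4.3 m/s²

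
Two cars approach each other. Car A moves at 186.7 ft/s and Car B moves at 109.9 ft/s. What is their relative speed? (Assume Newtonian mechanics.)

v_rel = v_A + v_B = 186.7 + 109.9 = 296.6 ft/s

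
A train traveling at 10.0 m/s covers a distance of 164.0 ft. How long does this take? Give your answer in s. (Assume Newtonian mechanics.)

d = 164.0 ft × 0.3048 = 49.9872 m
t = d / v = 49.9872 / 10.0 = 4.999 s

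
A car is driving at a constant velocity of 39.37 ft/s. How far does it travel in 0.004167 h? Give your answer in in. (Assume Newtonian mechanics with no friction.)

v = 39.37 ft/s × 0.3048 = 12.0 m/s
t = 0.004167 h × 3600.0 = 15.0012 s
d = v × t = 12.0 × 15.0012 = 180.014 m
d = 180.014 m / 0.0254 = 7087 in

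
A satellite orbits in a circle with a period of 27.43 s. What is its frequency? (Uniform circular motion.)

f = 1/T = 1/27.43 = 0.0365 Hz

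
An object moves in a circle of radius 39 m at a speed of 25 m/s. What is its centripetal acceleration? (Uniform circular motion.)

a_c = v²/r = 25²/39 = 625/39 = 16.03 m/s²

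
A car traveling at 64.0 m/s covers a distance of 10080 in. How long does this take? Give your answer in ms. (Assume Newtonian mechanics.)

d = 10080 in × 0.0254 = 256.032 m
t = d / v = 256.032 / 64.0 = 4.0005 s
t = 4.0005 s / 0.001 = 4000 ms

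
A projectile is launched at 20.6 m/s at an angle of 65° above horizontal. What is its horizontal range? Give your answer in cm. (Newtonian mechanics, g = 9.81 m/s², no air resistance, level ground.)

R = v₀² × sin(2θ) / g = 20.6² × sin(2 × 65°) / 9.81 = 424.36 × 0.766044 / 9.81 = 33.1375 m
R = 33.1375 m / 0.01 = 3314 cm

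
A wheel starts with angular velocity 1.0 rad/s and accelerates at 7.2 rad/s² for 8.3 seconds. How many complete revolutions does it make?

θ = ω₀t + ½αt² = 1.0×8.3 + ½×7.2×8.3² = 256.304 rad
Total revolutions = θ/(2π) = 256.304/(2π) = 40.79
Complete revolutions = ⌊40.79⌋ = 40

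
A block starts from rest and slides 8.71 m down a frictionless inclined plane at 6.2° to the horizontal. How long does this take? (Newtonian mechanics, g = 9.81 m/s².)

a = g sin(θ) = 9.81 × sin(6.2°) = 1.0595 m/s²
t = √(2d/a) = √(2 × 8.71 / 1.0595) = 4.05 s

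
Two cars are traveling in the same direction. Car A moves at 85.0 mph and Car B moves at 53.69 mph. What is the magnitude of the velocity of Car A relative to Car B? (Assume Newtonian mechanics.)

v_rel = |v_A - v_B| = |85.0 - 53.69| = 31.31 mph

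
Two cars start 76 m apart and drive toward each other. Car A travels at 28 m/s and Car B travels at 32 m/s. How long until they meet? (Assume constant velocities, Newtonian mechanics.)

Combined speed: v_combined = 28 + 32 = 60 m/s
Time to meet: t = d/v_combined = 76/60 = 1.27 s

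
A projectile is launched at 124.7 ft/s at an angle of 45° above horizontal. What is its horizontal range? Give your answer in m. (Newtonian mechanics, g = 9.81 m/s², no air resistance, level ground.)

v₀ = 124.7 ft/s × 0.3048 = 38.0086 m/s
R = v₀² × sin(2θ) / g = 38.0086² × sin(2 × 45°) / 9.81 = 1444.65 × 1.0 / 9.81 = 147.3 m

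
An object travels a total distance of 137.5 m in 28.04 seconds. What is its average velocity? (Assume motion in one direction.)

v_avg = Δd / Δt = 137.5 / 28.04 = 4.9 m/s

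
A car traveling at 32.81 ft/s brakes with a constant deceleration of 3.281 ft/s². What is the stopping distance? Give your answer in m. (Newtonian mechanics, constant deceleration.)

v₀ = 32.81 ft/s × 0.3048 = 10.0005 m/s
a = 3.281 ft/s² × 0.3048 = 1.00005 m/s²
d = v₀² / (2a) = 10.0005² / (2 × 1.00005) = 100.01 / 2.0001 = 50.0 m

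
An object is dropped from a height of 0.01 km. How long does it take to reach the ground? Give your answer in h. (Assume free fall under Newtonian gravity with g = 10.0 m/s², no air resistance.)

h = 0.01 km × 1000.0 = 10.0 m
t = √(2h/g) = √(2 × 10.0 / 10.0) = 1.41421 s
t = 1.41421 s / 3600.0 = 0.0003928 h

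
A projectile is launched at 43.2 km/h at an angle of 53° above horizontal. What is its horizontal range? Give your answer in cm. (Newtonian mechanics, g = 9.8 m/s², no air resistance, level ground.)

v₀ = 43.2 km/h × 0.2777777777777778 = 12.0 m/s
R = v₀² × sin(2θ) / g = 12.0² × sin(2 × 53°) / 9.8 = 144.0 × 0.961262 / 9.8 = 14.1247 m
R = 14.1247 m / 0.01 = 1412 cm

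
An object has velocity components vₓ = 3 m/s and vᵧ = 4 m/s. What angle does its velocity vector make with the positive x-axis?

θ = arctan(vᵧ/vₓ) = arctan(4/3) = 53.13°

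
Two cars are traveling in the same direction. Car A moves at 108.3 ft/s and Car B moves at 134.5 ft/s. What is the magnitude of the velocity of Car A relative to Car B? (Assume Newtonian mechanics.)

v_rel = |v_A - v_B| = |108.3 - 134.5| = 26.2 ft/s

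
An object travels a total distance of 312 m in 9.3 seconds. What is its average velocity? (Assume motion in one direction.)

v_avg = Δd / Δt = 312 / 9.3 = 33.55 m/s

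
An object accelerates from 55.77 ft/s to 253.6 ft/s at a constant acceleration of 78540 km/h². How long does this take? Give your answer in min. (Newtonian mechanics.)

v₀ = 55.77 ft/s × 0.3048 = 16.9987 m/s
v = 253.6 ft/s × 0.3048 = 77.2973 m/s
a = 78540 km/h² × 7.716049382716049e-05 = 6.06019 m/s²
t = (v - v₀) / a = (77.2973 - 16.9987) / 6.06019 = 9.94995 s
t = 9.94995 s / 60.0 = 0.1658 min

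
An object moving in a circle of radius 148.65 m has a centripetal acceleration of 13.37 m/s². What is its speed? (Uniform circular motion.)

v = √(a_c × r) = √(13.37 × 148.65) = 44.58 m/s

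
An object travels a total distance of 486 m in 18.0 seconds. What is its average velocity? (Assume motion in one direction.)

v_avg = Δd / Δt = 486 / 18.0 = 27.0 m/s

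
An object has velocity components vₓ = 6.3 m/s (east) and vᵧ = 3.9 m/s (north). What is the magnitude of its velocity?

|v| = √(vₓ² + vᵧ²) = √(6.3² + 3.9²) = √(54.9) = 7.41 m/s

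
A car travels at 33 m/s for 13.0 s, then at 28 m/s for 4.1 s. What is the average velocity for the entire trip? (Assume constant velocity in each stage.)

d₁ = v₁t₁ = 33 × 13.0 = 429.0 m
d₂ = v₂t₂ = 28 × 4.1 = 114.8 m
d_total = 543.8 m, t_total = 17.1 s
v_avg = d_total/t_total = 543.8/17.1 = 31.8 m/s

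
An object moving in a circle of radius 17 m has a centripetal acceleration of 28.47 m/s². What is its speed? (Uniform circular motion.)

v = √(a_c × r) = √(28.47 × 17) = 22.0 m/s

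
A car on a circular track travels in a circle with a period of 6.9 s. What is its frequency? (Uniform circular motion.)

f = 1/T = 1/6.9 = 0.1449 Hz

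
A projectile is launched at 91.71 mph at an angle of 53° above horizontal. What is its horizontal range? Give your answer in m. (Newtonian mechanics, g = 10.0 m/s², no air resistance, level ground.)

v₀ = 91.71 mph × 0.44704 = 40.998 m/s
R = v₀² × sin(2θ) / g = 40.998² × sin(2 × 53°) / 10.0 = 1680.84 × 0.961262 / 10.0 = 161.6 m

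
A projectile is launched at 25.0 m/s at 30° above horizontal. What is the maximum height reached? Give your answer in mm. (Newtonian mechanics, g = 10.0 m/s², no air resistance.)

H = v₀² × sin²(θ) / (2g) = 25.0² × sin(30°)² / (2 × 10.0) = 625.0 × 0.25 / 20.0 = 7.8125 m
H = 7.8125 m / 0.001 = 7812 mm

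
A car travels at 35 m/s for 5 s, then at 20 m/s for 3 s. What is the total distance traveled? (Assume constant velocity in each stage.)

d₁ = v₁t₁ = 35 × 5 = 175 m
d₂ = v₂t₂ = 20 × 3 = 60 m
d_total = 175 + 60 = 235 m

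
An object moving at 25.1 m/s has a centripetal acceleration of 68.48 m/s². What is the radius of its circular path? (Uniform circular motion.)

r = v²/a_c = 25.1²/68.48 = 9.2 m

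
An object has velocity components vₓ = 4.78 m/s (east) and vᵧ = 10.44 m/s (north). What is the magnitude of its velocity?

|v| = √(vₓ² + vᵧ²) = √(4.78² + 10.44²) = √(131.842) = 11.48 m/s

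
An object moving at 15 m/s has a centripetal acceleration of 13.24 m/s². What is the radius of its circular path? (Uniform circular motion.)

r = v²/a_c = 15²/13.24 = 16.99 m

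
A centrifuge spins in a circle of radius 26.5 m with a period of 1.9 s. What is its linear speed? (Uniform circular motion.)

v = 2πr/T = 2π×26.5/1.9 = 87.63 m/s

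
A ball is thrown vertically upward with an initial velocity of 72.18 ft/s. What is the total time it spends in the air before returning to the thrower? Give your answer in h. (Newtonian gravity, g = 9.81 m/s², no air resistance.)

v₀ = 72.18 ft/s × 0.3048 = 22.0005 m/s
t_total = 2 × v₀ / g = 2 × 22.0005 / 9.81 = 4.48532 s
t_total = 4.48532 s / 3600.0 = 0.001246 h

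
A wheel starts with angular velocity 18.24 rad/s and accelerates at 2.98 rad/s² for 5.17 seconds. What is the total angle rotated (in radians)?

θ = ω₀t + ½αt² = 18.24×5.17 + ½×2.98×5.17² = 134.13 rad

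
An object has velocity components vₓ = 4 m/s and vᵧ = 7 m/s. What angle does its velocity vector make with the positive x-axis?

θ = arctan(vᵧ/vₓ) = arctan(7/4) = 60.26°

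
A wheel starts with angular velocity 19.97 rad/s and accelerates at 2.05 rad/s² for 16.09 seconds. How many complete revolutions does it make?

θ = ω₀t + ½αt² = 19.97×16.09 + ½×2.05×16.09² = 586.6776025 rad
Total revolutions = θ/(2π) = 586.6776025/(2π) = 93.37
Complete revolutions = ⌊93.37⌋ = 93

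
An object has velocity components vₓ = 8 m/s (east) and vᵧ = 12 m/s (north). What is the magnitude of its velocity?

|v| = √(vₓ² + vᵧ²) = √(8² + 12²) = √(208) = 14.42 m/s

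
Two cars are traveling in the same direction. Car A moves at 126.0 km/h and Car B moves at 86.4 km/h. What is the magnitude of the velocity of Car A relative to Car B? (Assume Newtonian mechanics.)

v_rel = |v_A - v_B| = |126.0 - 86.4| = 39.6 km/h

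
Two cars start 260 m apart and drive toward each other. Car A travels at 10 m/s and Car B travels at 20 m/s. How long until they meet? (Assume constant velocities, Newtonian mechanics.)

Combined speed: v_combined = 10 + 20 = 30 m/s
Time to meet: t = d/v_combined = 260/30 = 8.67 s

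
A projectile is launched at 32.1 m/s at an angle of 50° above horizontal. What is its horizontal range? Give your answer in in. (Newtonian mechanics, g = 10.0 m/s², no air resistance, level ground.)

R = v₀² × sin(2θ) / g = 32.1² × sin(2 × 50°) / 10.0 = 1030.41 × 0.984808 / 10.0 = 101.476 m
R = 101.476 m / 0.0254 = 3995 in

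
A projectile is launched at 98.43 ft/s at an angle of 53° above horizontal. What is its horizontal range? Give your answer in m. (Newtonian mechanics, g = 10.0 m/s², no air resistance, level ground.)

v₀ = 98.43 ft/s × 0.3048 = 30.0015 m/s
R = v₀² × sin(2θ) / g = 30.0015² × sin(2 × 53°) / 10.0 = 900.09 × 0.961262 / 10.0 = 86.52 m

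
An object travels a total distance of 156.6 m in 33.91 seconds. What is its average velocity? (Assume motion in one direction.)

v_avg = Δd / Δt = 156.6 / 33.91 = 4.62 m/s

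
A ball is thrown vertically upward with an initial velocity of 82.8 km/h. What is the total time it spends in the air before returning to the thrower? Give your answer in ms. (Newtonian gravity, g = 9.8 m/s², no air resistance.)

v₀ = 82.8 km/h × 0.2777777777777778 = 23.0 m/s
t_total = 2 × v₀ / g = 2 × 23.0 / 9.8 = 4.69388 s
t_total = 4.69388 s / 0.001 = 4694 ms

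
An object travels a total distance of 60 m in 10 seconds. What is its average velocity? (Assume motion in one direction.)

v_avg = Δd / Δt = 60 / 10 = 6.0 m/s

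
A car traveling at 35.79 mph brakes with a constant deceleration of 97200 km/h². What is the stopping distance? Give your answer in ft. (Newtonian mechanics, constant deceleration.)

v₀ = 35.79 mph × 0.44704 = 15.9996 m/s
a = 97200 km/h² × 7.716049382716049e-05 = 7.5 m/s²
d = v₀² / (2a) = 15.9996² / (2 × 7.5) = 255.987 / 15.0 = 17.0658 m
d = 17.0658 m / 0.3048 = 55.99 ft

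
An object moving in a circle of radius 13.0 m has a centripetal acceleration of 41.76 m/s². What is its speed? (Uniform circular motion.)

v = √(a_c × r) = √(41.76 × 13.0) = 23.3 m/s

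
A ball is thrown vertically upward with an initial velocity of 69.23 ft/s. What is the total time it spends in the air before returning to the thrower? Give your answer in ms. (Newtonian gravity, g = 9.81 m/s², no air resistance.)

v₀ = 69.23 ft/s × 0.3048 = 21.1013 m/s
t_total = 2 × v₀ / g = 2 × 21.1013 / 9.81 = 4.302 s
t_total = 4.302 s / 0.001 = 4302 ms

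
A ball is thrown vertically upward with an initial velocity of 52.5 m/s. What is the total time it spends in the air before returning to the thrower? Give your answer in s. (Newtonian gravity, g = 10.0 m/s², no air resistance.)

t_total = 2 × v₀ / g = 2 × 52.5 / 10.0 = 10.5 s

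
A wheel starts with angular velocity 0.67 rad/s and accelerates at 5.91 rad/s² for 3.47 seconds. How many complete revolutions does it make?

θ = ω₀t + ½αt² = 0.67×3.47 + ½×5.91×3.47² = 37.9057595 rad
Total revolutions = θ/(2π) = 37.9057595/(2π) = 6.03
Complete revolutions = ⌊6.03⌋ = 6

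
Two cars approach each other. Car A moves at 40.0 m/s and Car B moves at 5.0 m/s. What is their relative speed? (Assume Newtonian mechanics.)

v_rel = v_A + v_B = 40.0 + 5.0 = 45.0 m/s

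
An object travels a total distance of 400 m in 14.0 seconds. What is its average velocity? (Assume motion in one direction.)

v_avg = Δd / Δt = 400 / 14.0 = 28.57 m/s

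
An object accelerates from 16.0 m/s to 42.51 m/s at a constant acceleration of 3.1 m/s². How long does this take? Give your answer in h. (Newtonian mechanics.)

t = (v - v₀) / a = (42.51 - 16.0) / 3.1 = 8.55161 s
t = 8.55161 s / 3600.0 = 0.002375 h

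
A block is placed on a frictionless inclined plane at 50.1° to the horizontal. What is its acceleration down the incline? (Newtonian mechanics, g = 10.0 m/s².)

a = g sin(θ) = 10.0 × sin(50.1°) = 10.0 × 0.7672 = 7.67 m/s²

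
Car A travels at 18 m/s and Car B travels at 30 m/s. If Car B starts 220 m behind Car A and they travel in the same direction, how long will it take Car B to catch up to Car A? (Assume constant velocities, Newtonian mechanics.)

Relative speed: v_rel = 30 - 18 = 12 m/s
Time to catch: t = d₀/v_rel = 220/12 = 18.33 s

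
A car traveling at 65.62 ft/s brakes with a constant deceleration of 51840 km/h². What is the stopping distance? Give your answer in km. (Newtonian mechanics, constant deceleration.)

v₀ = 65.62 ft/s × 0.3048 = 20.00098 m/s
a = 51840 km/h² × 7.716049382716049e-05 = 4.0 m/s²
d = v₀² / (2a) = 20.00098² / (2 × 4.0) = 400.0392 / 8.0 = 50.0049 m
d = 50.0049 m / 1000.0 = 0.05 km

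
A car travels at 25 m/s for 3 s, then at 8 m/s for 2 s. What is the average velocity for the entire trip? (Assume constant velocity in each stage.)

d₁ = v₁t₁ = 25 × 3 = 75 m
d₂ = v₂t₂ = 8 × 2 = 16 m
d_total = 91 m, t_total = 5 s
v_avg = d_total/t_total = 91/5 = 18.2 m/s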